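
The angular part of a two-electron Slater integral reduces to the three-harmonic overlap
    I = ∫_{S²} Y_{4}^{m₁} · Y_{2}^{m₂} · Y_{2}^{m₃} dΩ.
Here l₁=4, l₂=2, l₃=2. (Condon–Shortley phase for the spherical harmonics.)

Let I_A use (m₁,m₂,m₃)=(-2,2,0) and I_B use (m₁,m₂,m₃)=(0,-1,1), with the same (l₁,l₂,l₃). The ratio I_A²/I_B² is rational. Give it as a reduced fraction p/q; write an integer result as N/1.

15/16

l's match ⇒ only the (l;m) 3-j factors differ between A and B.
A: triangle coeff Δ(4,2,2) = 1/630; Σ_t [4,4]: t=4:+1/96 = 1/96; (3j)²=1/42 [(4 2 2; -2 2 0)], sign=+1
B: triangle coeff Δ(4,2,2) = 1/630; Σ_t [1,1]: t=1:−1/36 = -1/36; (3j)²=8/315 [(4 2 2; 0 -1 1)], sign=+1
I_A²/I_B² = (1/42)/(8/315) = 15/16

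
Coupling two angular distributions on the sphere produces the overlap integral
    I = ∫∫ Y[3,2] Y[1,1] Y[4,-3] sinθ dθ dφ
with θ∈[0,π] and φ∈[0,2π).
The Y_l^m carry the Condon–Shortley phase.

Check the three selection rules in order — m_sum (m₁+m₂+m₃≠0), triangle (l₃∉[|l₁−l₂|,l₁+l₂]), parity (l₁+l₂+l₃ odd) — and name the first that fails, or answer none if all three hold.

Σmᵢ = 0  ✓
l₃∈[|l₁−l₂|,l₁+l₂]=[2,4], have l₃=4  ✓
Σlᵢ = 8 ⇒ even  ✓

none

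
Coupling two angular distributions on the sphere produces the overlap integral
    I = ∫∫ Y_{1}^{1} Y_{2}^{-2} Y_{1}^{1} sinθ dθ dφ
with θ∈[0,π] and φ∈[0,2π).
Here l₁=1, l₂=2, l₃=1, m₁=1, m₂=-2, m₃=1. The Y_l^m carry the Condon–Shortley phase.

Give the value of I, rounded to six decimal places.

Checks pass: Σm=0; 4 even; l₃=1∈[1,3].
(2·1+1)(2·2+1)(2·1+1) = 45
Δ: 2! 0! 2! / 5! → 1/30
sum: t=1:−1/1 = -1/1
3j²(1 2 1; 0 0 0) = Δ·Π!·Σ² = 2/15  (sign +1)
sum: t=0:+1/4 = 1/4
3j²(1 2 1; 1 -2 1) = Δ·Π!·Σ² = 1/5  (sign +1)
combine: 4πI² = 45·2/15·1/5 = 6/5
take √, sign +1: I = 0.30901936

0.309019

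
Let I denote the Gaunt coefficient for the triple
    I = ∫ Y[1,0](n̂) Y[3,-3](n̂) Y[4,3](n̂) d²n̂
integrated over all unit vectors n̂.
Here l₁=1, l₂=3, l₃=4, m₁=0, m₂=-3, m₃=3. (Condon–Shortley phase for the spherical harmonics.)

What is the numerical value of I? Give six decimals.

Checks pass: Σm=0; 8 even; l₃=4∈[2,4].
(2·1+1)(2·3+1)(2·4+1) = 189
Δ: 0! 2! 6! / 9! → 1/252
sum: t=0:+1/36 = 1/36
3j²(1 3 4; 0 0 0) = Δ·Π!·Σ² = 4/63  (sign +1)
sum: t=0:+1/720 = 1/720
3j²(1 3 4; 0 -3 3) = Δ·Π!·Σ² = 1/36  (sign -1)
combine: 4πI² = 189·4/63·1/36 = 1/3
take √, sign -1: I = -0.16286750

-0.162868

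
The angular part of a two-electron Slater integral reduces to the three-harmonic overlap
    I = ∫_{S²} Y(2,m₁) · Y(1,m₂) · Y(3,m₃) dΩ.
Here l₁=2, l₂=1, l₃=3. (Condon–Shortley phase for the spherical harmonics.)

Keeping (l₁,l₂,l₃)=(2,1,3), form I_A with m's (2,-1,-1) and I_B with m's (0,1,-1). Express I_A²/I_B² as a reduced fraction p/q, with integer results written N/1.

l's match ⇒ only the (l;m) 3-j factors differ between A and B.
A: triangle coeff Δ(2,1,3) = 1/105; Σ_t [0,0]: t=0:+1/48 = 1/48; (3j)²=1/105 [(2 1 3; 2 -1 -1)], sign=+1
B: triangle coeff Δ(2,1,3) = 1/105; Σ_t [0,0]: t=0:+1/8 = 1/8; (3j)²=2/35 [(2 1 3; 0 1 -1)], sign=+1
I_A²/I_B² = (1/105)/(2/35) = 1/6

1/6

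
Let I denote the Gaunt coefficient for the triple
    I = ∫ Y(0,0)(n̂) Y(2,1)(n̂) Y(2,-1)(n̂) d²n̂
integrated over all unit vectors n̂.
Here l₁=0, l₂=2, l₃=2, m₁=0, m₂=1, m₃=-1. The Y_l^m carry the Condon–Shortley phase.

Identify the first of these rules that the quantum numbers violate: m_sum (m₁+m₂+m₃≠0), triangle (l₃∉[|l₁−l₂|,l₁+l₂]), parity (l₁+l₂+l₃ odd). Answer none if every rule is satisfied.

none

Σmᵢ = 0  ✓
l₃∈[|l₁−l₂|,l₁+l₂]=[2,2], have l₃=2  ✓
Σlᵢ = 4 ⇒ even  ✓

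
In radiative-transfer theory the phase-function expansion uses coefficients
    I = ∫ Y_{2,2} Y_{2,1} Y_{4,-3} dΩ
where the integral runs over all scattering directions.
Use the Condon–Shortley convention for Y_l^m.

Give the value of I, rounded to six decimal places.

m-sum 0 ✓  L=8 even ✓  0≤4≤4 ✓
Π(2lᵢ+1) = 5×5×9 = 225
triangle coeff Δ(2,2,4) = 1/630
Σ_t [0,0]: t=0:+1/16 = 1/16
(3j)²=2/35 [(2 2 4; 0 0 0)], sign=+1
Σ_t [0,0]: t=0:+1/144 = 1/144
(3j)²=1/18 [(2 2 4; 2 1 -3)], sign=-1
⇒ 4πI² = 5/7
I = (-1)√(5/7/(4π)) = -0.23841361

-0.238414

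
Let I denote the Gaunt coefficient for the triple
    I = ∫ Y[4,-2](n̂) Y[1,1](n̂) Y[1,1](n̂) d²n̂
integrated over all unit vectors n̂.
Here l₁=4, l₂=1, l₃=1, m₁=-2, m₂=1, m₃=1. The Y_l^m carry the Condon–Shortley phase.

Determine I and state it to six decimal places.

0.000000

triangle: need 3≤l₃≤5, have 1; I=0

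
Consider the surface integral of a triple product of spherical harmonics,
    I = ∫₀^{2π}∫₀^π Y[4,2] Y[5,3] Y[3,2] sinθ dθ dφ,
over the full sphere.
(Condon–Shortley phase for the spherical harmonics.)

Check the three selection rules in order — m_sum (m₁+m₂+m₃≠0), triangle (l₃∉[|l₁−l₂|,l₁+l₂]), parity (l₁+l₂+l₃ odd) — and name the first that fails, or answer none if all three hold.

Σmᵢ = 7  ✗
l₃∈[|l₁−l₂|,l₁+l₂]=[1,9], have l₃=3
Σlᵢ = 12 ⇒ even

m_sum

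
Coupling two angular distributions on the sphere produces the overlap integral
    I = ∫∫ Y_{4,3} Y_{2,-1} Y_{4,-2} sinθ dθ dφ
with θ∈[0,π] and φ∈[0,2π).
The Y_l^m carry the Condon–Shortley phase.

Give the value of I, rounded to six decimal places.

m-sum 0 ✓  L=10 even ✓  2≤4≤6 ✓
Π(2lᵢ+1) = 9×5×9 = 405
triangle coeff Δ(4,2,4) = 1/13860
Σ_t [0,2]: t=0:+1/192 t=1:−1/36 t=2:+1/192 = -5/288
(3j)²=20/693 [(4 2 4; 0 0 0)], sign=-1
Σ_t [0,1]: t=0:+1/240 t=1:−1/1440 = 1/288
(3j)²=5/132 [(4 2 4; 3 -1 -2)], sign=+1
⇒ 4πI² = 375/847
I = (-1)√(375/847/(4π)) = -0.18770204

-0.187702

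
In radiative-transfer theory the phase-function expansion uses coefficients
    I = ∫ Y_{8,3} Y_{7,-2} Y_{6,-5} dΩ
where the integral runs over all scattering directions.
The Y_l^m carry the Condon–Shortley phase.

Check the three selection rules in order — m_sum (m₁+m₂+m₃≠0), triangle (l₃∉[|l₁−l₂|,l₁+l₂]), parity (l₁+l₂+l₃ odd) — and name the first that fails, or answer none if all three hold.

m₁+m₂+m₃ = 3 − 2 − 5 = -4  ✗
triangle: |8−7|=1 ≤ l₃=6 ≤ 8+7=15
parity: l₁+l₂+l₃ = 21 is odd

m_sum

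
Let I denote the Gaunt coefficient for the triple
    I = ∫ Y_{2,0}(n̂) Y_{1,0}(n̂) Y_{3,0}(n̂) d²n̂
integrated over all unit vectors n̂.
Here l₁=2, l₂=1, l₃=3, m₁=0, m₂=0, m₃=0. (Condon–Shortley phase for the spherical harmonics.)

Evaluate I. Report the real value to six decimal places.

0.247767

Rules hold: Σm=0, L=6 even, 1≤3≤3.
N = 5·3·7 = 105
Δ = 0!·4!·2!/7! = 1/105
Racah Σ t=0..0: t=0:+1/4 = 1/4
⇒ 3j(2 1 3; 0 0 0)² = 3/35, sgn -1
(m-triple is (0,0,0) — same symbol as above.)
4πI² = N·(3j₀)²·(3jₘ)² = 27/35
I = +1·√(0.771429/4π) = 0.24776670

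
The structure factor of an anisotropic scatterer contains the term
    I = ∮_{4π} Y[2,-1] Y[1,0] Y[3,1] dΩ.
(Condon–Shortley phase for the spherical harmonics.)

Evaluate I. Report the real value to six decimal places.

-0.233597

m-sum 0 ✓  L=6 even ✓  1≤3≤3 ✓
Π(2lᵢ+1) = 5×3×7 = 105
triangle coeff Δ(2,1,3) = 1/105
Σ_t [0,0]: t=0:+1/4 = 1/4
(3j)²=3/35 [(2 1 3; 0 0 0)], sign=-1
Σ_t [0,0]: t=0:+1/6 = 1/6
(3j)²=8/105 [(2 1 3; -1 0 1)], sign=+1
⇒ 4πI² = 24/35
I = (-1)√(24/35/(4π)) = -0.23359668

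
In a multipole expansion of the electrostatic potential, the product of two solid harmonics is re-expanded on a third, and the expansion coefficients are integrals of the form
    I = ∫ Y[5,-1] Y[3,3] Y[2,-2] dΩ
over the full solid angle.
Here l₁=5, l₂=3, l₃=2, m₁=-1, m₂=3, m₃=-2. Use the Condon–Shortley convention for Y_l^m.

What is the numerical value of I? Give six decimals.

-0.023961

Rules hold: Σm=0, L=10 even, 2≤2≤8.
N = 11·7·5 = 385
Δ = 6!·4!·0!/11! = 1/2310
Racah Σ t=3..3: t=3:−1/144 = -1/144
⇒ 3j(5 3 2; 0 0 0)² = 10/231, sgn -1
Racah Σ t=6..6: t=6:+1/17280 = 1/17280
⇒ 3j(5 3 2; -1 3 -2)² = 1/2310, sgn +1
4πI² = N·(3j₀)²·(3jₘ)² = 5/693
I = -1·√(0.00721501/4π) = -0.02396147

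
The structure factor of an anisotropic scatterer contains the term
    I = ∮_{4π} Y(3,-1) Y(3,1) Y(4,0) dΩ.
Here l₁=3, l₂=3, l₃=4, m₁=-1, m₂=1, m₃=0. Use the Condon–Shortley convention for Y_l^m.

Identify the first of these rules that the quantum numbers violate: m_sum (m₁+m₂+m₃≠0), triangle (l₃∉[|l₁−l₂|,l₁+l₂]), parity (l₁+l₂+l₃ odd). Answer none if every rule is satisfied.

m₁+m₂+m₃ = -1 + 1 + 0 = 0  ✓
triangle: |3−3|=0 ≤ l₃=4 ≤ 3+3=6  ✓
parity: l₁+l₂+l₃ = 10 is even  ✓

none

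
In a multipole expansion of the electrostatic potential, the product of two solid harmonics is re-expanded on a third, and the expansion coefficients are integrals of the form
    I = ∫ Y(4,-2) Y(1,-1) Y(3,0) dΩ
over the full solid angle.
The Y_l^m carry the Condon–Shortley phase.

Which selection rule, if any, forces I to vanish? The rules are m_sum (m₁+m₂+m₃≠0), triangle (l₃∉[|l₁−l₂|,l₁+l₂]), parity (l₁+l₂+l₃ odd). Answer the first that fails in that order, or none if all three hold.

Σmᵢ = -3  ✗
l₃∈[|l₁−l₂|,l₁+l₂]=[3,5], have l₃=3
Σlᵢ = 8 ⇒ even

m_sum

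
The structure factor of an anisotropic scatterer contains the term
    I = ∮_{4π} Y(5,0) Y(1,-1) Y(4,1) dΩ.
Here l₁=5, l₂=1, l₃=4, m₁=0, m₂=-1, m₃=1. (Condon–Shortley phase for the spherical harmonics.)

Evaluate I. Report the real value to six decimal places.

m-sum 0 ✓  L=10 even ✓  4≤4≤6 ✓
Π(2lᵢ+1) = 11×3×9 = 297
triangle coeff Δ(5,1,4) = 1/495
Σ_t [1,1]: t=1:−1/576 = -1/576
(3j)²=5/99 [(5 1 4; 0 0 0)], sign=-1
Σ_t [0,0]: t=0:+1/1440 = 1/1440
(3j)²=2/99 [(5 1 4; 0 -1 1)], sign=-1
⇒ 4πI² = 10/33
I = (+1)√(10/33/(4π)) = 0.15528807

0.155288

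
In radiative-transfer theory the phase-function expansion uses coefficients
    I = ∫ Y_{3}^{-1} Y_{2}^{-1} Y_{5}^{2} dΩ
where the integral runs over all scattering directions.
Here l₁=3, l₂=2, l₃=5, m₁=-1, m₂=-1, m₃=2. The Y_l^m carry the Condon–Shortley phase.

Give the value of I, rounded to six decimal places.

0.245532

Rules hold: Σm=0, L=10 even, 1≤5≤5.
N = 7·5·11 = 385
Δ = 0!·6!·4!/11! = 1/2310
Racah Σ t=0..0: t=0:+1/144 = 1/144
⇒ 3j(3 2 5; 0 0 0)² = 10/231, sgn -1
Racah Σ t=0..0: t=0:+1/288 = 1/288
⇒ 3j(3 2 5; -1 -1 2)² = 1/22, sgn -1
4πI² = N·(3j₀)²·(3jₘ)² = 25/33
I = +1·√(0.757576/4π) = 0.24553200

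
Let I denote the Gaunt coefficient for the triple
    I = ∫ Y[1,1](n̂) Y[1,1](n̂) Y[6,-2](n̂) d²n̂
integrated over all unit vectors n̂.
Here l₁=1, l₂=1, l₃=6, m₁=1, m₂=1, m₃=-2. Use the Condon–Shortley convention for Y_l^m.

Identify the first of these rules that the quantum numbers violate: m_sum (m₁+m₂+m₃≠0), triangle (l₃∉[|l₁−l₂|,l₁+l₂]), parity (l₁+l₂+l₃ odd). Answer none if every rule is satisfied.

triangle

azimuthal sum: 1 + 1 − 2 = 0  ✓
0 ≤ 6 ≤ 2 (triangle on l)  ✗
L = 1 + 1 + 6 = 8 (even)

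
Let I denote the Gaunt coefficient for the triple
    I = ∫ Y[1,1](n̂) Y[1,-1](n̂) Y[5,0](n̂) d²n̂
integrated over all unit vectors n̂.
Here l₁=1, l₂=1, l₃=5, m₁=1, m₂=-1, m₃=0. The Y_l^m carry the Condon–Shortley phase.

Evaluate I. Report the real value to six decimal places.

triangle: need 0≤l₃≤2, have 5; I=0

0.000000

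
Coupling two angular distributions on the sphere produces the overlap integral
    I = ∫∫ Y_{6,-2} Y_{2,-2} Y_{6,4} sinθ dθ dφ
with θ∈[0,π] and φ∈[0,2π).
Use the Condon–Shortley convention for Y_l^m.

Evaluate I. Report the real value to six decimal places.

-0.153870

m-sum 0 ✓  L=14 even ✓  4≤6≤8 ✓
Π(2lᵢ+1) = 13×5×13 = 845
triangle coeff Δ(6,2,6) = 1/90090
Σ_t [0,2]: t=0:+1/69120 t=1:−1/14400 t=2:+1/69120 = -7/172800
(3j)²=14/715 [(6 2 6; 0 0 0)], sign=-1
Σ_t [0,0]: t=0:+1/322560 = 1/322560
(3j)²=18/1001 [(6 2 6; -2 -2 4)], sign=+1
⇒ 4πI² = 36/121
I = (-1)√(36/121/(4π)) = -0.15386989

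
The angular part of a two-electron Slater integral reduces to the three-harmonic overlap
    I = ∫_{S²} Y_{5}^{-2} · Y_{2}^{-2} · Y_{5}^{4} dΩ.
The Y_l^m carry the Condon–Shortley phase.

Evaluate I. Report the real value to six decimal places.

-0.137240

Checks pass: Σm=0; 12 even; l₃=5∈[3,7].
(2·5+1)(2·2+1)(2·5+1) = 605
Δ: 2! 8! 2! / 13! → 1/38610
sum: t=0:+1/2880 t=1:−1/576 t=2:+1/2880 = -1/960
3j²(5 2 5; 0 0 0) = Δ·Π!·Σ² = 10/429  (sign +1)
sum: t=0:+1/20160 = 1/20160
3j²(5 2 5; -2 -2 4) = Δ·Π!·Σ² = 12/715  (sign -1)
combine: 4πI² = 605·10/429·12/715 = 40/169
take √, sign -1: I = -0.13724032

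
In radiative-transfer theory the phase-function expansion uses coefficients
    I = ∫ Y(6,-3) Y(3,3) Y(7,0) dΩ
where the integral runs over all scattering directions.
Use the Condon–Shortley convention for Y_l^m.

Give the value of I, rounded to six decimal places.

-0.117879

Checks pass: Σm=0; 16 even; l₃=7∈[3,9].
(2·6+1)(2·3+1)(2·7+1) = 1365
Δ: 2! 10! 4! / 17! → 1/2042040
sum: t=0:+1/207360 t=1:−1/57600 t=2:+1/207360 = -1/129600
3j²(6 3 7; 0 0 0) = Δ·Π!·Σ² = 168/12155  (sign +1)
sum: t=2:+1/1451520 = 1/1451520
3j²(6 3 7; -3 3 0) = Δ·Π!·Σ² = 45/4862  (sign -1)
combine: 4πI² = 1365·168/12155·45/4862 = 79380/454597
take √, sign -1: I = -0.11787924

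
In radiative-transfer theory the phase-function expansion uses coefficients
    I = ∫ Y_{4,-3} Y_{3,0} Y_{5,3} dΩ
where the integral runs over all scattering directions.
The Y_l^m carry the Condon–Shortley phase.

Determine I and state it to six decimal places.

0.103862

Rules hold: Σm=0, L=12 even, 1≤5≤7.
N = 9·7·11 = 693
Δ = 2!·6!·4!/13! = 1/180180
Racah Σ t=0..2: t=0:+1/576 t=1:−1/144 t=2:+1/576 = -1/288
⇒ 3j(4 3 5; 0 0 0)² = 20/1001, sgn +1
Racah Σ t=1..2: t=1:−1/2880 t=2:+1/1440 = 1/2880
⇒ 3j(4 3 5; -3 0 3)² = 7/715, sgn +1
4πI² = N·(3j₀)²·(3jₘ)² = 252/1859
I = +1·√(0.135557/4π) = 0.10386175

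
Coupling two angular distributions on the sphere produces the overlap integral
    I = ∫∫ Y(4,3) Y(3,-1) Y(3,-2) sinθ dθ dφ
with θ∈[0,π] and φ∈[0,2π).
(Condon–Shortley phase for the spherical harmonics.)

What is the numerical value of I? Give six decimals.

m-sum 0 ✓  L=10 even ✓  1≤3≤7 ✓
Π(2lᵢ+1) = 9×7×7 = 441
triangle coeff Δ(4,3,3) = 1/34650
Σ_t [1,3]: t=1:−1/72 t=2:+1/16 t=3:−1/72 = 5/144
(3j)²=2/77 [(4 3 3; 0 0 0)], sign=-1
Σ_t [0,1]: t=0:+1/288 t=1:−1/144 = -1/288
(3j)²=1/99 [(4 3 3; 3 -1 -2)], sign=+1
⇒ 4πI² = 14/121
I = (-1)√(14/121/(4π)) = -0.09595473

-0.095955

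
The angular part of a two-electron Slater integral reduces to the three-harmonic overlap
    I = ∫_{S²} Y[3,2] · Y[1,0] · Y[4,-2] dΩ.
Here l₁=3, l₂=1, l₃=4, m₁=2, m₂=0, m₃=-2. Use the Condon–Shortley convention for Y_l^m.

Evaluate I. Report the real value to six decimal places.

0.213244

Rules hold: Σm=0, L=8 even, 2≤4≤4.
N = 7·3·9 = 189
Δ = 0!·6!·2!/9! = 1/252
Racah Σ t=0..0: t=0:+1/36 = 1/36
⇒ 3j(3 1 4; 0 0 0)² = 4/63, sgn +1
Racah Σ t=0..0: t=0:+1/120 = 1/120
⇒ 3j(3 1 4; 2 0 -2)² = 1/21, sgn +1
4πI² = N·(3j₀)²·(3jₘ)² = 4/7
I = +1·√(0.571429/4π) = 0.21324362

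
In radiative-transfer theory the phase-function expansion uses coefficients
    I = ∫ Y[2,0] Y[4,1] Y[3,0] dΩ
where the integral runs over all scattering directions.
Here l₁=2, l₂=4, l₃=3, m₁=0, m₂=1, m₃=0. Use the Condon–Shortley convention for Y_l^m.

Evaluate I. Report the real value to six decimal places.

Σmᵢ = 1 ≠ 0, so the φ-integral vanishes; I = 0

0.000000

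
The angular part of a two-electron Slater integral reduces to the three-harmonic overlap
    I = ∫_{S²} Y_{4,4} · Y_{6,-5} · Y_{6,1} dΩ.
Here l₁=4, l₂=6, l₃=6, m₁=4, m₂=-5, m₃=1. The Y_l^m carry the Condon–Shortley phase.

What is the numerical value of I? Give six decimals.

Rules hold: Σm=0, L=16 even, 2≤6≤10.
N = 9·13·13 = 1521
Δ = 4!·4!·8!/17! = 1/15315300
Racah Σ t=0..4: t=0:+1/829440 t=1:−1/25920 t=2:+1/9216 t=3:−1/25920 t=4:+1/829440 = 7/207360
⇒ 3j(4 6 6; 0 0 0)² = 28/2431, sgn +1
Racah Σ t=0..0: t=0:+1/2903040 = 1/2903040
⇒ 3j(4 6 6; 4 -5 1)² = 5/663, sgn -1
4πI² = N·(3j₀)²·(3jₘ)² = 420/3179
I = -1·√(0.132117/4π) = -0.10253555

-0.102536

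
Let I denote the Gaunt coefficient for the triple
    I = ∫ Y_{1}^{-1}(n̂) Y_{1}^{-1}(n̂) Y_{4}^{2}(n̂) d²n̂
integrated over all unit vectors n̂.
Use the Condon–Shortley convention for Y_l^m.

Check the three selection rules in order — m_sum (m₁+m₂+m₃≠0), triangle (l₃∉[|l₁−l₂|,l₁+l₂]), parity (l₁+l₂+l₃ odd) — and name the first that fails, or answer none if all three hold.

triangle

azimuthal sum: -1 − 1 + 2 = 0  ✓
0 ≤ 4 ≤ 2 (triangle on l)  ✗
L = 1 + 1 + 4 = 6 (even)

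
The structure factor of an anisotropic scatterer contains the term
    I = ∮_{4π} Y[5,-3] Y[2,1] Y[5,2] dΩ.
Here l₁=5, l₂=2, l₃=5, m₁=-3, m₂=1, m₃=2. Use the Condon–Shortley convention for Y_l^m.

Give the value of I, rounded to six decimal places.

-0.161739

Checks pass: Σm=0; 12 even; l₃=5∈[3,7].
(2·5+1)(2·2+1)(2·5+1) = 605
Δ: 2! 8! 2! / 13! → 1/38610
sum: t=0:+1/2880 t=1:−1/576 t=2:+1/2880 = -1/960
3j²(5 2 5; 0 0 0) = Δ·Π!·Σ² = 10/429  (sign +1)
sum: t=1:−1/10080 t=2:+1/2880 = 1/4032
3j²(5 2 5; -3 1 2) = Δ·Π!·Σ² = 10/429  (sign -1)
combine: 4πI² = 605·10/429·10/429 = 500/1521
take √, sign -1: I = -0.16173926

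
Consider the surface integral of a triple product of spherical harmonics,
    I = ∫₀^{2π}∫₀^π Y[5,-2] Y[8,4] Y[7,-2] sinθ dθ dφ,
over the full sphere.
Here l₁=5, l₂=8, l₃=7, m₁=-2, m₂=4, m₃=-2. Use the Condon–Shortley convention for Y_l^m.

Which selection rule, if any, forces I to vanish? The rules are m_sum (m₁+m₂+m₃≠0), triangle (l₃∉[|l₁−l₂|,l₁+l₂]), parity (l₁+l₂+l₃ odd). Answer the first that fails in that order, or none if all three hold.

none

m₁+m₂+m₃ = -2 + 4 − 2 = 0  ✓
triangle: |5−8|=3 ≤ l₃=7 ≤ 5+8=13  ✓
parity: l₁+l₂+l₃ = 20 is even  ✓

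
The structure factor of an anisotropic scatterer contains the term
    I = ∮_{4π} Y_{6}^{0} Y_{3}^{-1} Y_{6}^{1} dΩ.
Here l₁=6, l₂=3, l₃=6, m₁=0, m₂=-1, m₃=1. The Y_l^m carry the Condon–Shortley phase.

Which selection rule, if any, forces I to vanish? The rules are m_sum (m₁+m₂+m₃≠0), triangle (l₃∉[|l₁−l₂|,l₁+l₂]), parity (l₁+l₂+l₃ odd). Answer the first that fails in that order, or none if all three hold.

parity

azimuthal sum: 0 − 1 + 1 = 0  ✓
3 ≤ 6 ≤ 9 (triangle on l)  ✓
L = 6 + 3 + 6 = 15 (odd)  ✗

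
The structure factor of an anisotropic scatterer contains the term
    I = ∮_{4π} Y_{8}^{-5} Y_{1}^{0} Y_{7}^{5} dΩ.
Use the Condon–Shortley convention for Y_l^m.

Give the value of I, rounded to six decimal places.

-0.191081

m-sum 0 ✓  L=16 even ✓  7≤7≤9 ✓
Π(2lᵢ+1) = 17×3×15 = 765
triangle coeff Δ(8,1,7) = 1/2040
Σ_t [1,1]: t=1:−1/25401600 = -1/25401600
(3j)²=8/255 [(8 1 7; 0 0 0)], sign=+1
Σ_t [1,1]: t=1:−1/958003200 = -1/958003200
(3j)²=13/680 [(8 1 7; -5 0 5)], sign=-1
⇒ 4πI² = 39/85
I = (-1)√(39/85/(4π)) = -0.19108118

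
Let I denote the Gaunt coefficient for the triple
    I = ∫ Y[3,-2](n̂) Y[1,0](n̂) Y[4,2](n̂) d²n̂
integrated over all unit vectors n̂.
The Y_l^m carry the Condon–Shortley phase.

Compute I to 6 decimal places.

0.213244

Checks pass: Σm=0; 8 even; l₃=4∈[2,4].
(2·3+1)(2·1+1)(2·4+1) = 189
Δ: 0! 6! 2! / 9! → 1/252
sum: t=0:+1/36 = 1/36
3j²(3 1 4; 0 0 0) = Δ·Π!·Σ² = 4/63  (sign +1)
sum: t=0:+1/120 = 1/120
3j²(3 1 4; -2 0 2) = Δ·Π!·Σ² = 1/21  (sign +1)
combine: 4πI² = 189·4/63·1/21 = 4/7
take √, sign +1: I = 0.21324362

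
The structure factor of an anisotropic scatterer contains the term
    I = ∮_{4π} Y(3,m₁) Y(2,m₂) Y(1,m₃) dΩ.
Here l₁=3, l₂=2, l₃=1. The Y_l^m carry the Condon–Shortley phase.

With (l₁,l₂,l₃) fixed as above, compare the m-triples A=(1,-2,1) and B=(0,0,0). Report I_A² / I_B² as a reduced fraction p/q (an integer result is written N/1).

Shared (l₁,l₂,l₃)=(3,2,1): N and (l;000)² cancel in I_A²/I_B².
A: Δ = 4!·2!·0!/7! = 1/105; Racah Σ t=0..0: t=0:+1/48 = 1/48; ⇒ 3j(3 2 1; 1 -2 1)² = 1/105, sgn +1
B: Δ = 4!·2!·0!/7! = 1/105; Racah Σ t=2..2: t=2:+1/4 = 1/4; ⇒ 3j(3 2 1; 0 0 0)² = 3/35, sgn -1
I_A²/I_B² = (1/105)/(3/35) = 1/9

1/9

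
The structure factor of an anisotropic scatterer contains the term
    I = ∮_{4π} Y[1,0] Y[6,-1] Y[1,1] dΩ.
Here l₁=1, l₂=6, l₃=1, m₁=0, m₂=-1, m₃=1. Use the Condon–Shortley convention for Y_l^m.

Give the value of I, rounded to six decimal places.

l₃=1 ∉ [5,7] — triangle fails ⇒ I = 0

0.000000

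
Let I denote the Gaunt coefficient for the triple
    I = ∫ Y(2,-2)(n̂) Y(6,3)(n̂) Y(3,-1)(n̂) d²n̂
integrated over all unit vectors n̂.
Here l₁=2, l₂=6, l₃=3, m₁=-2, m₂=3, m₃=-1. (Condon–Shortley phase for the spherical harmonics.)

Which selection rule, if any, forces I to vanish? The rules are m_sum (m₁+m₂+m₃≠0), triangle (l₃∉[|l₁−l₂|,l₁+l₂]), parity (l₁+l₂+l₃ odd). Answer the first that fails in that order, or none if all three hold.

triangle

Σmᵢ = 0  ✓
l₃∈[|l₁−l₂|,l₁+l₂]=[4,8], have l₃=3  ✗
Σlᵢ = 11 ⇒ odd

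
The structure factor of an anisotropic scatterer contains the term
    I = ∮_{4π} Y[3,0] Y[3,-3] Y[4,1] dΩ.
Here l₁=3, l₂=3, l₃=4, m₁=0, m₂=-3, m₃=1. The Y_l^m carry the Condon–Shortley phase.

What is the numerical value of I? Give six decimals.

m-sum = 0 − 3 + 1 = -2 ≠ 0 ⇒ I = 0

0.000000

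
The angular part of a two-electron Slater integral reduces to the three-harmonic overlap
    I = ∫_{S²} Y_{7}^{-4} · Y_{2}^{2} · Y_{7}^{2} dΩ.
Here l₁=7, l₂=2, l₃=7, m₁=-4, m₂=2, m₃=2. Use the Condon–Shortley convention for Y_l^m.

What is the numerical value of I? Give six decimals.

-0.163963

Rules hold: Σm=0, L=16 even, 5≤7≤9.
N = 15·5·15 = 1125
Δ = 2!·12!·2!/17! = 1/185640
Racah Σ t=0..2: t=0:+1/2419200 t=1:−1/518400 t=2:+1/2419200 = -1/907200
⇒ 3j(7 2 7; 0 0 0)² = 56/3315, sgn +1
Racah Σ t=2..2: t=2:+1/8709120 = 1/8709120
⇒ 3j(7 2 7; -4 2 2)² = 55/3094, sgn -1
4πI² = N·(3j₀)²·(3jₘ)² = 16500/48841
I = -1·√(0.337831/4π) = -0.16396259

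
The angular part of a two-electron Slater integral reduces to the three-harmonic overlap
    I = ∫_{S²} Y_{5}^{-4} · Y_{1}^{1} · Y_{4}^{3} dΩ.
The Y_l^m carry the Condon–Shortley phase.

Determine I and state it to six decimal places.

0.294638

Checks pass: Σm=0; 10 even; l₃=4∈[4,6].
(2·5+1)(2·1+1)(2·4+1) = 297
Δ: 2! 8! 0! / 11! → 1/495
sum: t=1:−1/576 = -1/576
3j²(5 1 4; 0 0 0) = Δ·Π!·Σ² = 5/99  (sign -1)
sum: t=2:+1/10080 = 1/10080
3j²(5 1 4; -4 1 3) = Δ·Π!·Σ² = 4/55  (sign -1)
combine: 4πI² = 297·5/99·4/55 = 12/11
take √, sign +1: I = 0.29463840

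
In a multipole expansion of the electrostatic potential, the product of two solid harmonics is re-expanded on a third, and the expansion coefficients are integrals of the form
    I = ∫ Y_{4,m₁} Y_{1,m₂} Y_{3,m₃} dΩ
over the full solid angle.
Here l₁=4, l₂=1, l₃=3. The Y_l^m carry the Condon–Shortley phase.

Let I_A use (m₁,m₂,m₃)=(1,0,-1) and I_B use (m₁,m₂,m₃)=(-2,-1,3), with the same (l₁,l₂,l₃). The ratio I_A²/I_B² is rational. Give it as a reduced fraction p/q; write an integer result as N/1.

Shared (l₁,l₂,l₃)=(4,1,3): N and (l;000)² cancel in I_A²/I_B².
A: Δ = 2!·6!·0!/9! = 1/252; Racah Σ t=1..1: t=1:−1/48 = -1/48; ⇒ 3j(4 1 3; 1 0 -1)² = 5/84, sgn -1
B: Δ = 2!·6!·0!/9! = 1/252; Racah Σ t=0..0: t=0:+1/1440 = 1/1440; ⇒ 3j(4 1 3; -2 -1 3)² = 1/252, sgn +1
I_A²/I_B² = (5/84)/(1/252) = 15/1

15/1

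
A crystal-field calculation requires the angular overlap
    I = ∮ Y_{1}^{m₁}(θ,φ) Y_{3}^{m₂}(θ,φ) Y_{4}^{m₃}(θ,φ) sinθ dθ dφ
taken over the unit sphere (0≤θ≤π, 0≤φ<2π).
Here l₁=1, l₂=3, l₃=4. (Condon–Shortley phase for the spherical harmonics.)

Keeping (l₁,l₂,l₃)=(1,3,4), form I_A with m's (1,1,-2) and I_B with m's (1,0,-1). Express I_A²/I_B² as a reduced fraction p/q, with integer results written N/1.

Shared (l₁,l₂,l₃)=(1,3,4): N and (l;000)² cancel in I_A²/I_B².
A: Δ = 0!·2!·6!/9! = 1/252; Racah Σ t=0..0: t=0:+1/96 = 1/96; ⇒ 3j(1 3 4; 1 1 -2)² = 5/84, sgn +1
B: Δ = 0!·2!·6!/9! = 1/252; Racah Σ t=0..0: t=0:+1/72 = 1/72; ⇒ 3j(1 3 4; 1 0 -1)² = 5/126, sgn -1
I_A²/I_B² = (5/84)/(5/126) = 3/2

3/2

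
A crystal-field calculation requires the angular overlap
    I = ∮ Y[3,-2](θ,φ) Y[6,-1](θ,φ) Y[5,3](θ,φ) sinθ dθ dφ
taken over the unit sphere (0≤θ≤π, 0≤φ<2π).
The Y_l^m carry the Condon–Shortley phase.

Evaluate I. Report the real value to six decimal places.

m-sum 0 ✓  L=14 even ✓  3≤5≤9 ✓
Π(2lᵢ+1) = 7×13×11 = 1001
triangle coeff Δ(3,6,5) = 1/675675
Σ_t [1,3]: t=1:−1/8640 t=2:+1/2304 t=3:−1/8640 = 7/34560
(3j)²=7/429 [(3 6 5; 0 0 0)], sign=-1
Σ_t [3,4]: t=3:−1/17280 t=4:+1/120960 = -1/20160
(3j)²=64/3003 [(3 6 5; -2 -1 3)], sign=-1
⇒ 4πI² = 448/1287
I = (+1)√(448/1287/(4π)) = 0.16643505

0.166435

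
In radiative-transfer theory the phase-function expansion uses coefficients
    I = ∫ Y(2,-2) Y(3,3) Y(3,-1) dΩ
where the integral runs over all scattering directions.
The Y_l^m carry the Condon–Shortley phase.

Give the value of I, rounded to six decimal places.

0.132981

Rules hold: Σm=0, L=8 even, 1≤3≤5.
N = 5·7·7 = 245
Δ = 2!·2!·4!/9! = 1/3780
Racah Σ t=0..2: t=0:+1/24 t=1:−1/4 t=2:+1/24 = -1/6
⇒ 3j(2 3 3; 0 0 0)² = 4/105, sgn +1
Racah Σ t=2..2: t=2:+1/96 = 1/96
⇒ 3j(2 3 3; -2 3 -1)² = 1/42, sgn +1
4πI² = N·(3j₀)²·(3jₘ)² = 2/9
I = +1·√(0.222222/4π) = 0.13298076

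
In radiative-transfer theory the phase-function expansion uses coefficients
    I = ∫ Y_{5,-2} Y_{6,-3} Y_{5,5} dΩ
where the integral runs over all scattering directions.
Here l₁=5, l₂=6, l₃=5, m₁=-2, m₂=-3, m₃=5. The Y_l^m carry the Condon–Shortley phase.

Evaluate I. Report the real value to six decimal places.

Rules hold: Σm=0, L=16 even, 1≤5≤11.
N = 11·13·11 = 1573
Δ = 6!·4!·6!/17! = 1/28588560
Racah Σ t=1..5: t=1:−1/345600 t=2:+1/13824 t=3:−1/5184 t=4:+1/13824 t=5:−1/345600 = -7/129600
⇒ 3j(5 6 5; 0 0 0)² = 80/7293, sgn +1
Racah Σ t=3..3: t=3:−1/622080 = -1/622080
⇒ 3j(5 6 5; -2 -3 5)² = 105/4862, sgn -1
4πI² = N·(3j₀)²·(3jₘ)² = 1400/3757
I = -1·√(0.372638/4π) = -0.17220212

-0.172202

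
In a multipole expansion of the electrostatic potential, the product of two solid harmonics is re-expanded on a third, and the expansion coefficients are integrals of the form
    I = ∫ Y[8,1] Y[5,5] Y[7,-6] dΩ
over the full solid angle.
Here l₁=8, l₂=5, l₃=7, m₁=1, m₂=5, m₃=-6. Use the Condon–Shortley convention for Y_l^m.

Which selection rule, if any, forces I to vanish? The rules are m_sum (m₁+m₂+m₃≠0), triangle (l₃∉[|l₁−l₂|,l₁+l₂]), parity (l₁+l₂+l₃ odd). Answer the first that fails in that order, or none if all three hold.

none

m₁+m₂+m₃ = 1 + 5 − 6 = 0  ✓
triangle: |8−5|=3 ≤ l₃=7 ≤ 8+5=13  ✓
parity: l₁+l₂+l₃ = 20 is even  ✓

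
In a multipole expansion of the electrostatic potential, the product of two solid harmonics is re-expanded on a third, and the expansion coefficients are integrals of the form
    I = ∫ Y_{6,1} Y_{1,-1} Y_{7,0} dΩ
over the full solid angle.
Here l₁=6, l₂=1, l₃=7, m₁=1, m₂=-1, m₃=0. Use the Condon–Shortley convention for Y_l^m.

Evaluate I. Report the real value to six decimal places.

0.160342

m-sum 0 ✓  L=14 even ✓  5≤7≤7 ✓
Π(2lᵢ+1) = 13×3×15 = 585
triangle coeff Δ(6,1,7) = 1/1365
Σ_t [0,0]: t=0:+1/518400 = 1/518400
(3j)²=7/195 [(6 1 7; 0 0 0)], sign=-1
Σ_t [0,0]: t=0:+1/1209600 = 1/1209600
(3j)²=1/65 [(6 1 7; 1 -1 0)], sign=-1
⇒ 4πI² = 21/65
I = (+1)√(21/65/(4π)) = 0.16034227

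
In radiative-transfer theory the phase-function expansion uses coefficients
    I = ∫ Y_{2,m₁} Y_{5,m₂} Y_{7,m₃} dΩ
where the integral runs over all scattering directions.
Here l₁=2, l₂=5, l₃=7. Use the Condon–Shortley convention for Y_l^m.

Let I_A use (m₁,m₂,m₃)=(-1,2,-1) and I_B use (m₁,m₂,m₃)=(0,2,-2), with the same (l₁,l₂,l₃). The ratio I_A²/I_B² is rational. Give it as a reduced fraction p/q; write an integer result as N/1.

4/9

l's match ⇒ only the (l;m) 3-j factors differ between A and B.
A: triangle coeff Δ(2,5,7) = 1/15015; Σ_t [0,0]: t=0:+1/181440 = 1/181440; (3j)²=32/3003 [(2 5 7; -1 2 -1)], sign=+1
B: triangle coeff Δ(2,5,7) = 1/15015; Σ_t [0,0]: t=0:+1/120960 = 1/120960; (3j)²=24/1001 [(2 5 7; 0 2 -2)], sign=-1
I_A²/I_B² = (32/3003)/(24/1001) = 4/9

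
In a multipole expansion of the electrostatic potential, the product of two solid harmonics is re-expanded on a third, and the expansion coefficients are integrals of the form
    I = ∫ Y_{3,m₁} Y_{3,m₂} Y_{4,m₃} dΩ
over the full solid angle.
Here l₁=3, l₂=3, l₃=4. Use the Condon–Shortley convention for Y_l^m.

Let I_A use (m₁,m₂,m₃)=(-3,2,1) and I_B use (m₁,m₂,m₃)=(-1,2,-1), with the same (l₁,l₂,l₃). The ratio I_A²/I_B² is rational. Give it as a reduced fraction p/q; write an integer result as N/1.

l's match ⇒ only the (l;m) 3-j factors differ between A and B.
A: triangle coeff Δ(3,3,4) = 1/34650; Σ_t [2,2]: t=2:+1/288 = 1/288; (3j)²=5/231 [(3 3 4; -3 2 1)], sign=-1
B: triangle coeff Δ(3,3,4) = 1/34650; Σ_t [1,2]: t=1:−1/144 t=2:+1/48 = 1/72; (3j)²=16/693 [(3 3 4; -1 2 -1)], sign=-1
I_A²/I_B² = (5/231)/(16/693) = 15/16

15/16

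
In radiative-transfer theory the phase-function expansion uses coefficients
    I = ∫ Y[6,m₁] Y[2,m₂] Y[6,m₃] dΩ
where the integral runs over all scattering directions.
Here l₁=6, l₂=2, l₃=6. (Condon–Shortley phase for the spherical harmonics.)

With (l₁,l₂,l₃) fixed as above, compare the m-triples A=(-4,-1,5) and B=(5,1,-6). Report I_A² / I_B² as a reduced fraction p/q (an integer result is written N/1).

27/22

l's match ⇒ only the (l;m) 3-j factors differ between A and B.
A: triangle coeff Δ(6,2,6) = 1/90090; Σ_t [0,1]: t=0:+1/7257600 t=1:−1/725760 = -1/806400; (3j)²=27/910 [(6 2 6; -4 -1 5)], sign=+1
B: triangle coeff Δ(6,2,6) = 1/90090; Σ_t [1,1]: t=1:−1/7257600 = -1/7257600; (3j)²=11/455 [(6 2 6; 5 1 -6)], sign=-1
I_A²/I_B² = (27/910)/(11/455) = 27/22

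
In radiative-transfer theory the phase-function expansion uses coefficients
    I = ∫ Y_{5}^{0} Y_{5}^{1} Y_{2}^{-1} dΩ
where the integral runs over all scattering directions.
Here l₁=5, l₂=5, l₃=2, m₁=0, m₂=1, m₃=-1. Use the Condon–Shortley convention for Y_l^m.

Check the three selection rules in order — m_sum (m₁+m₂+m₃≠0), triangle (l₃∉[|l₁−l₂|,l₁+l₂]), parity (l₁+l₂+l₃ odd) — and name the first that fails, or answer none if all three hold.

none

m₁+m₂+m₃ = 0 + 1 − 1 = 0  ✓
triangle: |5−5|=0 ≤ l₃=2 ≤ 5+5=10  ✓
parity: l₁+l₂+l₃ = 12 is even  ✓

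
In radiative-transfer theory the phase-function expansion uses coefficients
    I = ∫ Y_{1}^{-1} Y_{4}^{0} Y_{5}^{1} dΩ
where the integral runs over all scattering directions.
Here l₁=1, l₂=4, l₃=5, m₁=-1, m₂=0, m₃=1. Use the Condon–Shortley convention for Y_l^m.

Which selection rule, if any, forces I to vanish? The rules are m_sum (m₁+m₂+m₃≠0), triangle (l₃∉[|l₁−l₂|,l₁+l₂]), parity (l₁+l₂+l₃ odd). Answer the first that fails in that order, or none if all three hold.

Σmᵢ = 0  ✓
l₃∈[|l₁−l₂|,l₁+l₂]=[3,5], have l₃=5  ✓
Σlᵢ = 10 ⇒ even  ✓

none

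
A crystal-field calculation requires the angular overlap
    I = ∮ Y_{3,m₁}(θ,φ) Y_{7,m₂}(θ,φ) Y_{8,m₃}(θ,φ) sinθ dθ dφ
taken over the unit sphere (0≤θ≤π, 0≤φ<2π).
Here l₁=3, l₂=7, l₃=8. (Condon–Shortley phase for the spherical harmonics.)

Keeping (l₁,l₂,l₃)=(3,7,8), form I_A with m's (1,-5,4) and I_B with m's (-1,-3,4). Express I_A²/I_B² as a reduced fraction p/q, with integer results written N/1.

l's match ⇒ only the (l;m) 3-j factors differ between A and B.
A: triangle coeff Δ(3,7,8) = 1/5290740; Σ_t [0,2]: t=0:+1/58060800 t=1:−1/239500800 t=2:+1/22992076800 = 43/3284582400; (3j)²=12943/755820 [(3 7 8; 1 -5 4)], sign=+1
B: triangle coeff Δ(3,7,8) = 1/5290740; Σ_t [0,2]: t=0:+1/46448640 t=1:−1/13063680 t=2:+1/58060800 = -79/2090188800; (3j)²=68651/5290740 [(3 7 8; -1 -3 4)], sign=-1
I_A²/I_B² = (12943/755820)/(68651/5290740) = 90601/68651

90601/68651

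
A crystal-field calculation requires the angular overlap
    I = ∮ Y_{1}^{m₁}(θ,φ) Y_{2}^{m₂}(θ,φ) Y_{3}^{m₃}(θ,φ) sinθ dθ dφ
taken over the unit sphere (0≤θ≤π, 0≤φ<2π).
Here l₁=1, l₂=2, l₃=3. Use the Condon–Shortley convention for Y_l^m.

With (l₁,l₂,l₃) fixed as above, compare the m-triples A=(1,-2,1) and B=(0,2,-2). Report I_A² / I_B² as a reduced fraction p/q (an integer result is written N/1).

1/5

l's match ⇒ only the (l;m) 3-j factors differ between A and B.
A: triangle coeff Δ(1,2,3) = 1/105; Σ_t [0,0]: t=0:+1/48 = 1/48; (3j)²=1/105 [(1 2 3; 1 -2 1)], sign=+1
B: triangle coeff Δ(1,2,3) = 1/105; Σ_t [0,0]: t=0:+1/24 = 1/24; (3j)²=1/21 [(1 2 3; 0 2 -2)], sign=-1
I_A²/I_B² = (1/105)/(1/21) = 1/5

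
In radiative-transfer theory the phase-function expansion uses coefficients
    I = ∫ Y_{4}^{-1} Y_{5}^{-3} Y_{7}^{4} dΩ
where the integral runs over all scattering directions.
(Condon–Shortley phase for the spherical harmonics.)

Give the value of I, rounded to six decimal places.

Checks pass: Σm=0; 16 even; l₃=7∈[1,9].
(2·4+1)(2·5+1)(2·7+1) = 1485
Δ: 2! 6! 8! / 17! → 1/6126120
sum: t=0:+1/69120 t=1:−1/20736 t=2:+1/69120 = -1/51840
3j²(4 5 7; 0 0 0) = Δ·Π!·Σ² = 280/21879  (sign +1)
sum: t=0:+1/345600 t=1:−1/241920 t=2:+1/2903040 = -13/14515200
3j²(4 5 7; -1 -3 4) = Δ·Π!·Σ² = 13/7140  (sign +1)
combine: 4πI² = 1485·280/21879·13/7140 = 10/289
take √, sign +1: I = 0.05247424

0.052474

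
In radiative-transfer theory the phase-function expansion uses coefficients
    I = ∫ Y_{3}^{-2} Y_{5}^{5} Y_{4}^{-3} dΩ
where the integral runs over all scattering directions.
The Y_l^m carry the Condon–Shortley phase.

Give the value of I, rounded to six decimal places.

Checks pass: Σm=0; 12 even; l₃=4∈[2,8].
(2·3+1)(2·5+1)(2·4+1) = 693
Δ: 4! 2! 6! / 13! → 1/180180
sum: t=1:−1/576 t=2:+1/144 t=3:−1/576 = 1/288
3j²(3 5 4; 0 0 0) = Δ·Π!·Σ² = 20/1001  (sign +1)
sum: t=4:+1/17280 = 1/17280
3j²(3 5 4; -2 5 -3) = Δ·Π!·Σ² = 35/858  (sign -1)
combine: 4πI² = 693·20/1001·35/858 = 1050/1859
take √, sign -1: I = -0.21200691

-0.212007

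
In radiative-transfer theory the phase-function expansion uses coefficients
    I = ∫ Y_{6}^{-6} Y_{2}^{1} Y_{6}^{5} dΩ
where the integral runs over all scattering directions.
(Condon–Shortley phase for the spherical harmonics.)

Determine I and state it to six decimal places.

Rules hold: Σm=0, L=14 even, 4≤6≤8.
N = 13·5·13 = 845
Δ = 2!·10!·2!/15! = 1/90090
Racah Σ t=0..2: t=0:+1/69120 t=1:−1/14400 t=2:+1/69120 = -7/172800
⇒ 3j(6 2 6; 0 0 0)² = 14/715, sgn -1
Racah Σ t=2..2: t=2:+1/7257600 = 1/7257600
⇒ 3j(6 2 6; -6 1 5)² = 11/455, sgn -1
4πI² = N·(3j₀)²·(3jₘ)² = 2/5
I = +1·√(0.4/4π) = 0.17841241

0.178412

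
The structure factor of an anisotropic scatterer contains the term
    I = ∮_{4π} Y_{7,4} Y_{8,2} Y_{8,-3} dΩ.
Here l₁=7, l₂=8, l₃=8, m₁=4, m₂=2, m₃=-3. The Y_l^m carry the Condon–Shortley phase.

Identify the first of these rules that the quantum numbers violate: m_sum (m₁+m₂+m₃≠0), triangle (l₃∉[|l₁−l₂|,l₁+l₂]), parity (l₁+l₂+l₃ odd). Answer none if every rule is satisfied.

m₁+m₂+m₃ = 4 + 2 − 3 = 3  ✗
triangle: |7−8|=1 ≤ l₃=8 ≤ 7+8=15
parity: l₁+l₂+l₃ = 23 is odd

m_sum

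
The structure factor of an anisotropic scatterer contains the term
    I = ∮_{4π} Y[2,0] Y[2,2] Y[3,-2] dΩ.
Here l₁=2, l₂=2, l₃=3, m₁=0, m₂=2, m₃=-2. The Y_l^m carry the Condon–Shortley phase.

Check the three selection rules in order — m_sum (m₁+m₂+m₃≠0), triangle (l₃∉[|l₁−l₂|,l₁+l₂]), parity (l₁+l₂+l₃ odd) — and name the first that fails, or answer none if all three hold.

parity

Σmᵢ = 0  ✓
l₃∈[|l₁−l₂|,l₁+l₂]=[0,4], have l₃=3  ✓
Σlᵢ = 7 ⇒ odd  ✗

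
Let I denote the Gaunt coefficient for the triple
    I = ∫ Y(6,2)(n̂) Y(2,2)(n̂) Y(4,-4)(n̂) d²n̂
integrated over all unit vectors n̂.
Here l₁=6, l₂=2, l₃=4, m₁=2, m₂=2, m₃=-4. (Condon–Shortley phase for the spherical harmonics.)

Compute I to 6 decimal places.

0.015904

m-sum 0 ✓  L=12 even ✓  4≤4≤8 ✓
Π(2lᵢ+1) = 13×5×9 = 585
triangle coeff Δ(6,2,4) = 1/6435
Σ_t [2,2]: t=2:+1/2304 = 1/2304
(3j)²=5/143 [(6 2 4; 0 0 0)], sign=+1
Σ_t [4,4]: t=4:+1/967680 = 1/967680
(3j)²=1/6435 [(6 2 4; 2 2 -4)], sign=+1
⇒ 4πI² = 5/1573
I = (+1)√(5/1573/(4π)) = 0.01590434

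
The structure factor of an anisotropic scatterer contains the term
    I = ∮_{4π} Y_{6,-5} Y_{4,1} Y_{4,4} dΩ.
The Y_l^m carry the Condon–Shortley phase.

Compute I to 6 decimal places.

Rules hold: Σm=0, L=14 even, 2≤4≤10.
N = 13·9·9 = 1053
Δ = 6!·6!·2!/15! = 1/1261260
Racah Σ t=2..4: t=2:+1/4608 t=3:−1/1296 t=4:+1/4608 = -7/20736
⇒ 3j(6 4 4; 0 0 0)² = 20/1287, sgn -1
Racah Σ t=5..5: t=5:−1/172800 = -1/172800
⇒ 3j(6 4 4; -5 1 4)² = 2/65, sgn -1
4πI² = N·(3j₀)²·(3jₘ)² = 72/143
I = +1·√(0.503497/4π) = 0.20016738

0.200167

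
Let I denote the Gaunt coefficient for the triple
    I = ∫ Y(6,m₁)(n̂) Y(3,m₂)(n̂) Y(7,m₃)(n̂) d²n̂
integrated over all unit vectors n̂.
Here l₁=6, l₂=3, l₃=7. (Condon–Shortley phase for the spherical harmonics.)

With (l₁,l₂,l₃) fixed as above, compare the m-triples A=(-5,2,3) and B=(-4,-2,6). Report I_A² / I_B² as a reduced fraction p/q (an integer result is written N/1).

Same 6,3,7: normalisation and zero-m 3j drop out of the ratio.
A: Δ: 2! 10! 4! / 17! → 1/2042040; sum: t=1:−1/87091200 t=2:+1/4354560 = 19/87091200; 3j²(6 3 7; -5 2 3) = Δ·Π!·Σ² = 361/37128  (sign +1)
B: Δ: 2! 10! 4! / 17! → 1/2042040; sum: t=0:+1/43545600 t=1:−1/8709120 = -1/10886400; 3j²(6 3 7; -4 -2 6) = Δ·Π!·Σ² = 8/357  (sign +1)
I_A²/I_B² = (361/37128)/(8/357) = 361/832

361/832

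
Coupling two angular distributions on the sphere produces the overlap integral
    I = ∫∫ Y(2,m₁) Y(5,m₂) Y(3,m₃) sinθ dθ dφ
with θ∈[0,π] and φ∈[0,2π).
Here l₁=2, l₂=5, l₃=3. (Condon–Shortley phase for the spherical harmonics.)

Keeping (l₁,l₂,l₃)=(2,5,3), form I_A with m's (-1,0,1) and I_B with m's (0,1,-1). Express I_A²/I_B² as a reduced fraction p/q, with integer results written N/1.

5/9

l's match ⇒ only the (l;m) 3-j factors differ between A and B.
A: triangle coeff Δ(2,5,3) = 1/2310; Σ_t [3,3]: t=3:−1/288 = -1/288; (3j)²=5/231 [(2 5 3; -1 0 1)], sign=-1
B: triangle coeff Δ(2,5,3) = 1/2310; Σ_t [2,2]: t=2:+1/192 = 1/192; (3j)²=3/77 [(2 5 3; 0 1 -1)], sign=+1
I_A²/I_B² = (5/231)/(3/77) = 5/9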